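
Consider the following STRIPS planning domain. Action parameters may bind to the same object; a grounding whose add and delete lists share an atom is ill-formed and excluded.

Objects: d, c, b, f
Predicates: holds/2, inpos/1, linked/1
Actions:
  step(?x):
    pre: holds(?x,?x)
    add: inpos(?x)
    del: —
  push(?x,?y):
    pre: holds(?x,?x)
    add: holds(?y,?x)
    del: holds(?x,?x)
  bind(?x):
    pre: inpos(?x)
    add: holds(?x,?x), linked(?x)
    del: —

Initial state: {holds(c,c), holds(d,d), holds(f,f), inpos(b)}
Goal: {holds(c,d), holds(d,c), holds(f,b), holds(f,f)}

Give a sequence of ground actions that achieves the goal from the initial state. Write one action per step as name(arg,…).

push(d,c); push(c,d); bind(b); push(b,f)

1. push(d,c)  →  {holds(c,c), holds(c,d), holds(f,f), inpos(b)}
2. push(c,d)  →  {holds(c,d), holds(d,c), holds(f,f), inpos(b)}
3. bind(b)  →  {holds(b,b), holds(c,d), holds(d,c), holds(f,f), inpos(b), linked(b)}
4. push(b,f)  →  {holds(c,d), holds(d,c), holds(f,b), holds(f,f), inpos(b), linked(b)}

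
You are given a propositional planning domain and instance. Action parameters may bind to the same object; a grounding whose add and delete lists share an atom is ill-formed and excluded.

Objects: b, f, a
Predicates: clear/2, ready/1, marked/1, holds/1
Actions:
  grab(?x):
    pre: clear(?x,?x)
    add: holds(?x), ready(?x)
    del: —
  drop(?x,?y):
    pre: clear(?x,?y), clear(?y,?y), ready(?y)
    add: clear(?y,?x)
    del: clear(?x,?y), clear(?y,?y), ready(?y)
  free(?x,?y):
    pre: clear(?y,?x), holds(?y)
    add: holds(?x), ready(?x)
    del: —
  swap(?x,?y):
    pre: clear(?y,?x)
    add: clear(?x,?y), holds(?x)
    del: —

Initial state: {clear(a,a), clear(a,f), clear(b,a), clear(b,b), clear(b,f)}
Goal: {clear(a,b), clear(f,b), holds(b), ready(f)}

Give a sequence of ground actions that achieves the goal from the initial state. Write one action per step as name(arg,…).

grab(b); free(f,b); swap(f,b); swap(a,b)

1. grab(b)  →  {clear(a,a), clear(a,f), clear(b,a), clear(b,b), clear(b,f), holds(b), ready(b)}
2. free(f,b)  →  {clear(a,a), clear(a,f), clear(b,a), clear(b,b), clear(b,f), holds(b), holds(f), ready(b), ready(f)}
3. swap(f,b)  →  {clear(a,a), clear(a,f), clear(b,a), clear(b,b), clear(b,f), clear(f,b), holds(b), holds(f), ready(b), ready(f)}
4. swap(a,b)  →  {clear(a,a), clear(a,b), clear(a,f), clear(b,a), clear(b,b), clear(b,f), clear(f,b), holds(a), holds(b), holds(f), ready(b), ready(f)}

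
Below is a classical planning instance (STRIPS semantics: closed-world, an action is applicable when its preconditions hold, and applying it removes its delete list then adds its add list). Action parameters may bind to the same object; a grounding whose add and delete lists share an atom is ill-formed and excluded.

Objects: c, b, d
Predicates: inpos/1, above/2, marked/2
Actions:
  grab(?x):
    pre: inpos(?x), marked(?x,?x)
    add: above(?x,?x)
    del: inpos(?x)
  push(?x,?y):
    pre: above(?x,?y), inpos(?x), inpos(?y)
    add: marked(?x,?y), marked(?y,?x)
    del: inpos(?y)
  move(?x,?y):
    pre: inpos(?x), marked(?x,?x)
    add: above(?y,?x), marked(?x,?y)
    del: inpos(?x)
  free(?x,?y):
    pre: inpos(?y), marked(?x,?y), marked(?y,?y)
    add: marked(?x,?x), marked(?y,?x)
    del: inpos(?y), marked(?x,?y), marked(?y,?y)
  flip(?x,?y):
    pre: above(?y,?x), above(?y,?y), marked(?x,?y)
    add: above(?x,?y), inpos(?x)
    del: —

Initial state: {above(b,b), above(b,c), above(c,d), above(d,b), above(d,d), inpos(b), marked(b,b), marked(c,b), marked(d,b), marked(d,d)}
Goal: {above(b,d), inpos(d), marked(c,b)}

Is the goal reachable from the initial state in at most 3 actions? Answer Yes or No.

Yes

1. move(b,d)  →  {above(b,b), above(b,c), above(c,d), above(d,b), above(d,d), marked(b,b), marked(b,d), marked(c,b), marked(d,b), marked(d,d)}
2. flip(b,d)  →  {above(b,b), above(b,c), above(b,d), above(c,d), above(d,b), above(d,d), inpos(b), marked(b,b), marked(b,d), marked(c,b), marked(d,b), marked(d,d)}
3. flip(d,b)  →  {above(b,b), above(b,c), above(b,d), above(c,d), above(d,b), above(d,d), inpos(b), inpos(d), marked(b,b), marked(b,d), marked(c,b), marked(d,b), marked(d,d)}
optimal plan length = 3; 3 ≤ 3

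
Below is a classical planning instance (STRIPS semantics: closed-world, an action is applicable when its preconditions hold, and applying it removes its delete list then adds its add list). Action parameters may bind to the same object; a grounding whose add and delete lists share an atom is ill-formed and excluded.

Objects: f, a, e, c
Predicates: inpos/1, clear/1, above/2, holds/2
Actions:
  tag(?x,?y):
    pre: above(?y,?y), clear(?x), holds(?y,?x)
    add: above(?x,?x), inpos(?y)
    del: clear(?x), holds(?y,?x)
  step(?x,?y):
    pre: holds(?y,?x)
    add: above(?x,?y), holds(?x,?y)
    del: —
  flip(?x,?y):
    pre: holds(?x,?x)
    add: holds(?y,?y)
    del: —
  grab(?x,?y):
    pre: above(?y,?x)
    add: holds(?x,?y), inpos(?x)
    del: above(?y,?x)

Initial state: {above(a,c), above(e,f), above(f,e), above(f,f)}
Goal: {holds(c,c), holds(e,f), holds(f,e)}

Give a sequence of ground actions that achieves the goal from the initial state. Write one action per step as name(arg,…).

1. grab(f,f)  →  {above(a,c), above(e,f), above(f,e), holds(f,f), inpos(f)}
2. flip(f,c)  →  {above(a,c), above(e,f), above(f,e), holds(c,c), holds(f,f), inpos(f)}
3. grab(f,e)  →  {above(a,c), above(f,e), holds(c,c), holds(f,e), holds(f,f), inpos(f)}
4. step(e,f)  →  {above(a,c), above(e,f), above(f,e), holds(c,c), holds(e,f), holds(f,e), holds(f,f), inpos(f)}

grab(f,f); flip(f,c); grab(f,e); step(e,f)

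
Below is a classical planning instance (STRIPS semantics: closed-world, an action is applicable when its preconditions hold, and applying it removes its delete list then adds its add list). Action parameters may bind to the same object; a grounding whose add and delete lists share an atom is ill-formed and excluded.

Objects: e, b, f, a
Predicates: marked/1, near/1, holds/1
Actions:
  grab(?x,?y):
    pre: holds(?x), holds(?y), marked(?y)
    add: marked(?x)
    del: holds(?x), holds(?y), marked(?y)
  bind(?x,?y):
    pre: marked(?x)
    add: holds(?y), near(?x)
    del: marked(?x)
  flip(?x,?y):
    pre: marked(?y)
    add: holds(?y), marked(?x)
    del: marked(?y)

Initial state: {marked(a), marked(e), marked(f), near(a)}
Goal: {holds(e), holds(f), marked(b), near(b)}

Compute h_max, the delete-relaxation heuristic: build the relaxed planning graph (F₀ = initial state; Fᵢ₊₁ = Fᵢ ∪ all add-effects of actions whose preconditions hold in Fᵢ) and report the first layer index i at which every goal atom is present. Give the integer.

F0 = init (4 atoms)
F1 = F0 ∪ {holds(a), holds(b), holds(e), holds(f), marked(b), near(e), near(f)}  (11 atoms)
F2 = F1 ∪ {near(b)}  (12 atoms)
goal ⊆ F2  ⇒  h_max = 2

2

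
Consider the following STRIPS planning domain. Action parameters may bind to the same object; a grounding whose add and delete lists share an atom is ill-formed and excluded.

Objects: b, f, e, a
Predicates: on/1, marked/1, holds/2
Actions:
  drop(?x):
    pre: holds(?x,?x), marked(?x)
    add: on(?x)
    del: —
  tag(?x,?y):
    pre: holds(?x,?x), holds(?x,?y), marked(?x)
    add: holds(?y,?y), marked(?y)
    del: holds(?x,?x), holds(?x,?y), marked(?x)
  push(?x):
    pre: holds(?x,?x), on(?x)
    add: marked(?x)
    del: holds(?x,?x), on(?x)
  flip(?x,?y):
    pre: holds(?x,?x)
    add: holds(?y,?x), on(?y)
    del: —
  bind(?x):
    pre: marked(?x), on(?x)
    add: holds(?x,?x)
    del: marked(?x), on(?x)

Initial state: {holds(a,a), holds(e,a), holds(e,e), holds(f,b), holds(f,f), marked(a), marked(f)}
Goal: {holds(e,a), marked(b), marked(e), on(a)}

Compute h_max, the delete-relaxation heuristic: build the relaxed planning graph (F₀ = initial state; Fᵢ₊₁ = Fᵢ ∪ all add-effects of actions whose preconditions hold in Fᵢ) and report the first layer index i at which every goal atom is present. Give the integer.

2

F0 = init (7 atoms)
F1 = F0 ∪ {holds(a,e), holds(a,f), holds(b,a), holds(b,b), holds(b,e), holds(b,f), holds(e,f), holds(f,a), holds(f,e), marked(b), on(a), on(b), on(e), on(f)}  (21 atoms)
F2 = F1 ∪ {holds(a,b), holds(e,b), marked(e)}  (24 atoms)
goal ⊆ F2  ⇒  h_max = 2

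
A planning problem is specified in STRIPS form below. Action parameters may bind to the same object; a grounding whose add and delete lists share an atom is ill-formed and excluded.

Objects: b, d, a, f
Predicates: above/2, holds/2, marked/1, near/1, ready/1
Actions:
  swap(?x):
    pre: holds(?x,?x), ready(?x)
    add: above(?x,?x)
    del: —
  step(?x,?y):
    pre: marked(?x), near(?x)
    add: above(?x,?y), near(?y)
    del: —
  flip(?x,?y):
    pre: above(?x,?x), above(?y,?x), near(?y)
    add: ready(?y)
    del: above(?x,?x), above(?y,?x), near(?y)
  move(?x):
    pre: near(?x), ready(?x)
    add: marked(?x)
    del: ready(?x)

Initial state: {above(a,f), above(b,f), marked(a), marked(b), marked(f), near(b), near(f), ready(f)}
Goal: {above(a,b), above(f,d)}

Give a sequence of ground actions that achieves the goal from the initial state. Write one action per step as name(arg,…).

step(b,a); step(a,b); step(f,d)

1. step(b,a)  →  {above(a,f), above(b,a), above(b,f), marked(a), marked(b), marked(f), near(a), near(b), near(f), ready(f)}
2. step(a,b)  →  {above(a,b), above(a,f), above(b,a), above(b,f), marked(a), marked(b), marked(f), near(a), near(b), near(f), ready(f)}
3. step(f,d)  →  {above(a,b), above(a,f), above(b,a), above(b,f), above(f,d), marked(a), marked(b), marked(f), near(a), near(b), near(d), near(f), ready(f)}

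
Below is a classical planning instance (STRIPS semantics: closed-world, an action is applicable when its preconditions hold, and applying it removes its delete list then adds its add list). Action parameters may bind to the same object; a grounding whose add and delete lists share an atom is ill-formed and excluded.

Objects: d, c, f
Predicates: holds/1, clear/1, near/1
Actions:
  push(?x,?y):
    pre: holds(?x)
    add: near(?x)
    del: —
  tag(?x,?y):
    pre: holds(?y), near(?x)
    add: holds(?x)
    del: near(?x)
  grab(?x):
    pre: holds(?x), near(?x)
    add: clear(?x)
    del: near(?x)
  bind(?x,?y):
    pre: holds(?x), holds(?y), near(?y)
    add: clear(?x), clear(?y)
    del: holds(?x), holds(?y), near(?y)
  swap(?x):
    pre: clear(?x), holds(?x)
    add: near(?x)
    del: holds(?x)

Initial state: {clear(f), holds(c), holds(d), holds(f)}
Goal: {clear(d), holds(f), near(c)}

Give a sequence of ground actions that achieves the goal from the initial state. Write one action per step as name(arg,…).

1. push(d,d)  →  {clear(f), holds(c), holds(d), holds(f), near(d)}
2. push(c,d)  →  {clear(f), holds(c), holds(d), holds(f), near(c), near(d)}
3. grab(d)  →  {clear(d), clear(f), holds(c), holds(d), holds(f), near(c)}

push(d,d); push(c,d); grab(d)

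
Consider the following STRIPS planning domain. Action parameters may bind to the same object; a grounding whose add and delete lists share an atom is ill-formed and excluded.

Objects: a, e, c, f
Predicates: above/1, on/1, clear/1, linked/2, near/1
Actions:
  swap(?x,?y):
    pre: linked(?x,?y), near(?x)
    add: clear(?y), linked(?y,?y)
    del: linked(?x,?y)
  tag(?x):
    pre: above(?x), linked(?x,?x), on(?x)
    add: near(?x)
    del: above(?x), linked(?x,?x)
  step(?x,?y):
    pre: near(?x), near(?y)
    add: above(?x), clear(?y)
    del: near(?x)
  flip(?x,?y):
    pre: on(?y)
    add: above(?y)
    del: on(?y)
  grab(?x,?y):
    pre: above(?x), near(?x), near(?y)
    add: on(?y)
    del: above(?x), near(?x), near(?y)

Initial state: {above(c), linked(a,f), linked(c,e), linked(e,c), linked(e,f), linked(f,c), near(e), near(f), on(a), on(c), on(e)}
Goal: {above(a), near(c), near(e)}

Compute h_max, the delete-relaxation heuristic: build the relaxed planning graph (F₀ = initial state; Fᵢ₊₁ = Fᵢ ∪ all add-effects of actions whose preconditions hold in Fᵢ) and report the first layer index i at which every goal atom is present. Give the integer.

F0 = init (11 atoms)
F1 = F0 ∪ {above(a), above(e), above(f), clear(c), clear(e), clear(f), linked(c,c), linked(f,f)}  (19 atoms)
F2 = F1 ∪ {near(c), on(f)}  (21 atoms)
goal ⊆ F2  ⇒  h_max = 2

2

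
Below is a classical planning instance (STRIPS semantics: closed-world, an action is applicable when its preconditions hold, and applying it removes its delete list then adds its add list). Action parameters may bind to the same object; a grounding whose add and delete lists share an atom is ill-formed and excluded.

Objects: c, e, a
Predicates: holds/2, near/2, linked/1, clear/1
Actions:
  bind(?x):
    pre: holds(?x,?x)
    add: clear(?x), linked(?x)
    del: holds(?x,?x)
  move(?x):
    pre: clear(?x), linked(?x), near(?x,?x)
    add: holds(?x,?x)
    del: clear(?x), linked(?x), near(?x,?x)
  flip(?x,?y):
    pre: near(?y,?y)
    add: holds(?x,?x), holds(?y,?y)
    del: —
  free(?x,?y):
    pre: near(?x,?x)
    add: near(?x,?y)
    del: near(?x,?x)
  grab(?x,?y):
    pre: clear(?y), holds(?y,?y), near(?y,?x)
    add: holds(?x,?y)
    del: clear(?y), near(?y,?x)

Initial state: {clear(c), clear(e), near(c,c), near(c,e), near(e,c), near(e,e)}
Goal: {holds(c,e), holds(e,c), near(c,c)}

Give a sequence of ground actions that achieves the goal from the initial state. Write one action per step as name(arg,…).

flip(c,e); grab(c,e); grab(e,c)

1. flip(c,e)  →  {clear(c), clear(e), holds(c,c), holds(e,e), near(c,c), near(c,e), near(e,c), near(e,e)}
2. grab(c,e)  →  {clear(c), holds(c,c), holds(c,e), holds(e,e), near(c,c), near(c,e), near(e,e)}
3. grab(e,c)  →  {holds(c,c), holds(c,e), holds(e,c), holds(e,e), near(c,c), near(e,e)}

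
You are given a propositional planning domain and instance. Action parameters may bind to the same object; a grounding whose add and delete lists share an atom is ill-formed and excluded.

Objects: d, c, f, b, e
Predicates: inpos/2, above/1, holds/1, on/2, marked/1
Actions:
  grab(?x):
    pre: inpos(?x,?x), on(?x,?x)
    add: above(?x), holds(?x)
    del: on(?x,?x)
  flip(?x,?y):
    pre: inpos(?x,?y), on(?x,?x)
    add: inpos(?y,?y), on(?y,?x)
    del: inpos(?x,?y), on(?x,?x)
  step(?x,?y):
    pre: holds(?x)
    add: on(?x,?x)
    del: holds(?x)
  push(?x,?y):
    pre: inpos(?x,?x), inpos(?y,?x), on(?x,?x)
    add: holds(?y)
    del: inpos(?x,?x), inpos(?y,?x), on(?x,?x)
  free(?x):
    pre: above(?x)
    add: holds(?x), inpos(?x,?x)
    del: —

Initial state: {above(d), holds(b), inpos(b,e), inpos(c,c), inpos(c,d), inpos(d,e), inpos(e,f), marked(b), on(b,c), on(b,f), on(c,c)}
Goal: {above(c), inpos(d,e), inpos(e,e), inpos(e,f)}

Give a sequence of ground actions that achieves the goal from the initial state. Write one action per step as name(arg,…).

grab(c); step(b,d); flip(b,e)

1. grab(c)  →  {above(c), above(d), holds(b), holds(c), inpos(b,e), inpos(c,c), inpos(c,d), inpos(d,e), inpos(e,f), marked(b), on(b,c), on(b,f)}
2. step(b,d)  →  {above(c), above(d), holds(c), inpos(b,e), inpos(c,c), inpos(c,d), inpos(d,e), inpos(e,f), marked(b), on(b,b), on(b,c), on(b,f)}
3. flip(b,e)  →  {above(c), above(d), holds(c), inpos(c,c), inpos(c,d), inpos(d,e), inpos(e,e), inpos(e,f), marked(b), on(b,c), on(b,f), on(e,b)}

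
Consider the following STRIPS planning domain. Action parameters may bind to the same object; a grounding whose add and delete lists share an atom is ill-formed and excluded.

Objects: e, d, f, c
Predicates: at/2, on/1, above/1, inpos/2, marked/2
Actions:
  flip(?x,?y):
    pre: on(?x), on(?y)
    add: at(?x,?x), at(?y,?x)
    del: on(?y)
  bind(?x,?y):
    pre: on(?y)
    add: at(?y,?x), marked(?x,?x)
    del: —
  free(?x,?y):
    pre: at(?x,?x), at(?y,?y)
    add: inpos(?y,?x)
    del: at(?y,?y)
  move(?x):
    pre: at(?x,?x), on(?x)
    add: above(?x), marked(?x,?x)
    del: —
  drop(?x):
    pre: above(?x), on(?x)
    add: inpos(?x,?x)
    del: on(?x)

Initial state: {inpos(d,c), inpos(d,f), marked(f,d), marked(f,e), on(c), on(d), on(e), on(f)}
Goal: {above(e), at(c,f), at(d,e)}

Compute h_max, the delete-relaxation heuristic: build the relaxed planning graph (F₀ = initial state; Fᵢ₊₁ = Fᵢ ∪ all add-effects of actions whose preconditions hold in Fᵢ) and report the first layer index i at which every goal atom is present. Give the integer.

F0 = init (8 atoms)
F1 = F0 ∪ {at(c,c), at(c,d), at(c,e), at(c,f), at(d,c), at(d,d), at(d,e), at(d,f), at(e,c), at(e,d), at(e,e), at(e,f), at(f,c), at(f,d), at(f,e), at(f,f), marked(c,c), marked(d,d), marked(e,e), marked(f,f)}  (28 atoms)
F2 = F1 ∪ {above(c), above(d), above(e), above(f), inpos(c,c), inpos(c,d), inpos(c,e), inpos(c,f), inpos(d,d), inpos(d,e), inpos(e,c), inpos(e,d), inpos(e,e), inpos(e,f), inpos(f,c), inpos(f,d), inpos(f,e), inpos(f,f)}  (46 atoms)
goal ⊆ F2  ⇒  h_max = 2

2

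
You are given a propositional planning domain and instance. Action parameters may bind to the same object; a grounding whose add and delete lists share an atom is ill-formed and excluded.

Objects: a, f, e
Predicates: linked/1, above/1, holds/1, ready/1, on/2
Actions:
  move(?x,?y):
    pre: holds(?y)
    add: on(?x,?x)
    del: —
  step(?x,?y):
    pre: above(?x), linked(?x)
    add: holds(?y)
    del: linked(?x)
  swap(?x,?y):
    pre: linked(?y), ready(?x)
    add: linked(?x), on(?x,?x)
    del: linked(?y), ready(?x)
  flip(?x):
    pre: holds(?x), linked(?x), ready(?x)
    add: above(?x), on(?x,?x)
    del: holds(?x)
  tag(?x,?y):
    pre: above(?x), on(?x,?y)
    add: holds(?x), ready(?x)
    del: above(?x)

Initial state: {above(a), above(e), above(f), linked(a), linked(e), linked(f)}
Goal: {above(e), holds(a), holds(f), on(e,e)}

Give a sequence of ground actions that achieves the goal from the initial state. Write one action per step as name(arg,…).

step(a,a); move(e,a); step(f,f)

1. step(a,a)  →  {above(a), above(e), above(f), holds(a), linked(e), linked(f)}
2. move(e,a)  →  {above(a), above(e), above(f), holds(a), linked(e), linked(f), on(e,e)}
3. step(f,f)  →  {above(a), above(e), above(f), holds(a), holds(f), linked(e), on(e,e)}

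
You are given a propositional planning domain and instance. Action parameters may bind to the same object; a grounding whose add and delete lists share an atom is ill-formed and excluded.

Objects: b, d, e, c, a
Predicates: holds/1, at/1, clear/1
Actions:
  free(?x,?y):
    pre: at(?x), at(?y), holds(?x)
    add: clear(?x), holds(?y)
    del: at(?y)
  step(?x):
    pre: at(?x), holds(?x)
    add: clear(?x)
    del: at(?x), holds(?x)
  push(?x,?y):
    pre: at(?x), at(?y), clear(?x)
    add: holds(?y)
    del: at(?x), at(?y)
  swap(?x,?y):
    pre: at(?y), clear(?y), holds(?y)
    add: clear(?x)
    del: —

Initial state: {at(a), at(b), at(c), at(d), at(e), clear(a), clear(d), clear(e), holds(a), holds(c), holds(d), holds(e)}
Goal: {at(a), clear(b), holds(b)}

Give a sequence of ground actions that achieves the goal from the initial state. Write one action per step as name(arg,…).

free(d,b); swap(b,d)

1. free(d,b)  →  {at(a), at(c), at(d), at(e), clear(a), clear(d), clear(e), holds(a), holds(b), holds(c), holds(d), holds(e)}
2. swap(b,d)  →  {at(a), at(c), at(d), at(e), clear(a), clear(b), clear(d), clear(e), holds(a), holds(b), holds(c), holds(d), holds(e)}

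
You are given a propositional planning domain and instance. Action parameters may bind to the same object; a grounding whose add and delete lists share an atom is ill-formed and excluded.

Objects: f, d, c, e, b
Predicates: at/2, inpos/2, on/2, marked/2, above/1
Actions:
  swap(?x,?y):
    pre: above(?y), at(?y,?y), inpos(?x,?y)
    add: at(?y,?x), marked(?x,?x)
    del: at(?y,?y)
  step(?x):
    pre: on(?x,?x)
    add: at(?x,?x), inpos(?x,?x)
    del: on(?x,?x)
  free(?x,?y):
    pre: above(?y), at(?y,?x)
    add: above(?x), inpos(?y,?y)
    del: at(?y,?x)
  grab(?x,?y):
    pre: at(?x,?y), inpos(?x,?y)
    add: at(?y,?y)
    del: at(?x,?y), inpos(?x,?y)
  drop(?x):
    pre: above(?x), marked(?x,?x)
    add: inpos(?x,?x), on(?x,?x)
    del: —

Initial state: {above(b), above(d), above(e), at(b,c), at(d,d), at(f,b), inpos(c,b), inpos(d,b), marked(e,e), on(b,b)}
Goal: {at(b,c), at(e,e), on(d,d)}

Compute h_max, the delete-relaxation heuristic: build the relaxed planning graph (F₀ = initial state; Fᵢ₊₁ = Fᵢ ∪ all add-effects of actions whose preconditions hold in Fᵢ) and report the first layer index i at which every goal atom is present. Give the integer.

F0 = init (10 atoms)
F1 = F0 ∪ {above(c), at(b,b), inpos(b,b), inpos(d,d), inpos(e,e), on(e,e)}  (16 atoms)
F2 = F1 ∪ {at(b,d), at(e,e), marked(c,c), marked(d,d)}  (20 atoms)
F3 = F2 ∪ {inpos(c,c), on(c,c), on(d,d)}  (23 atoms)
goal ⊆ F3  ⇒  h_max = 3

3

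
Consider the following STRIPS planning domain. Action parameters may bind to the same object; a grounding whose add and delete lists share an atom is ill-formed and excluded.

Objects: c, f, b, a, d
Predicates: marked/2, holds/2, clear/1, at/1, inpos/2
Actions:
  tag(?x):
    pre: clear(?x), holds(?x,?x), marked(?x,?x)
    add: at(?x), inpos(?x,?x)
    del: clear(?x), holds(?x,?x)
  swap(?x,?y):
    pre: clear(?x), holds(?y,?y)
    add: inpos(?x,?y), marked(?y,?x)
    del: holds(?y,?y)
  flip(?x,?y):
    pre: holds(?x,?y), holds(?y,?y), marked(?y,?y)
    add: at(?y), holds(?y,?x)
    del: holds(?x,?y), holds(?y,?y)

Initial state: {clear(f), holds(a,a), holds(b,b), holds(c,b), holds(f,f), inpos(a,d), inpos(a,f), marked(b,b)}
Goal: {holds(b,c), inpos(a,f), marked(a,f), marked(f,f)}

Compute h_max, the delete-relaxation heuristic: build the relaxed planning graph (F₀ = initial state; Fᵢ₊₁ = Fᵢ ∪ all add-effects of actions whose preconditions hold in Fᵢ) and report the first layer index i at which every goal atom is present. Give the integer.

F0 = init (8 atoms)
F1 = F0 ∪ {at(b), holds(b,c), inpos(f,a), inpos(f,b), inpos(f,f), marked(a,f), marked(b,f), marked(f,f)}  (16 atoms)
goal ⊆ F1  ⇒  h_max = 1

1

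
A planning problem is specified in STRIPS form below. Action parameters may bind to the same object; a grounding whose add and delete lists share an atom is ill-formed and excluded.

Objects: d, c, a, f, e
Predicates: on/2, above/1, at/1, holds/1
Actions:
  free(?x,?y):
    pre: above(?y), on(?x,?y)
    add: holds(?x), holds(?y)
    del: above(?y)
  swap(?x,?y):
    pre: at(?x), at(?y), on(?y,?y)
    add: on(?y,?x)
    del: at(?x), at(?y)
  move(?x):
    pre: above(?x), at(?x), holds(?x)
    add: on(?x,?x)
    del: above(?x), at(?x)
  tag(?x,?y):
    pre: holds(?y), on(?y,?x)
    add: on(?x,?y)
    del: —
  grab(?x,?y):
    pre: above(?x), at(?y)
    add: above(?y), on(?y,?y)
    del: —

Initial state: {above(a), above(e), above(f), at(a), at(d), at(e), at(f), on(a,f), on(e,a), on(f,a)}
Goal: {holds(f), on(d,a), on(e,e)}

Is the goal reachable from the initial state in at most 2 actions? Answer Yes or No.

No

1. free(a,f)  →  {above(a), above(e), at(a), at(d), at(e), at(f), holds(a), holds(f), on(a,f), on(e,a), on(f,a)}
2. grab(a,d)  →  {above(a), above(d), above(e), at(a), at(d), at(e), at(f), holds(a), holds(f), on(a,f), on(d,d), on(e,a), on(f,a)}
3. swap(a,d)  →  {above(a), above(d), above(e), at(e), at(f), holds(a), holds(f), on(a,f), on(d,a), on(d,d), on(e,a), on(f,a)}
4. grab(d,e)  →  {above(a), above(d), above(e), at(e), at(f), holds(a), holds(f), on(a,f), on(d,a), on(d,d), on(e,a), on(e,e), on(f,a)}
optimal plan length = 4; 4 > 2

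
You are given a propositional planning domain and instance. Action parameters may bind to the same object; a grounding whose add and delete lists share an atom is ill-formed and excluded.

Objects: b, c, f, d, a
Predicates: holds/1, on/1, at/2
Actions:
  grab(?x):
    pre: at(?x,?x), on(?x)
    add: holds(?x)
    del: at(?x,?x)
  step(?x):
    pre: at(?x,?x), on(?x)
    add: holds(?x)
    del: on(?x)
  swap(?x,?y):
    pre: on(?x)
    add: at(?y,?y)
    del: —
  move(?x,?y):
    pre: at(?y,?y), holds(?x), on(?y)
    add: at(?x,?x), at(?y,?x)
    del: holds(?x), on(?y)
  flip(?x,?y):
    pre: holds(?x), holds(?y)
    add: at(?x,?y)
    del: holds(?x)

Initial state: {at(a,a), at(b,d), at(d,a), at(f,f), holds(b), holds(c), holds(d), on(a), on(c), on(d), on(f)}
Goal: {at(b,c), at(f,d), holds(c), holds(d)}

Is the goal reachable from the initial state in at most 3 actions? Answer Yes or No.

Yes

1. grab(f)  →  {at(a,a), at(b,d), at(d,a), holds(b), holds(c), holds(d), holds(f), on(a), on(c), on(d), on(f)}
2. flip(b,c)  →  {at(a,a), at(b,c), at(b,d), at(d,a), holds(c), holds(d), holds(f), on(a), on(c), on(d), on(f)}
3. flip(f,d)  →  {at(a,a), at(b,c), at(b,d), at(d,a), at(f,d), holds(c), holds(d), on(a), on(c), on(d), on(f)}
optimal plan length = 3; 3 ≤ 3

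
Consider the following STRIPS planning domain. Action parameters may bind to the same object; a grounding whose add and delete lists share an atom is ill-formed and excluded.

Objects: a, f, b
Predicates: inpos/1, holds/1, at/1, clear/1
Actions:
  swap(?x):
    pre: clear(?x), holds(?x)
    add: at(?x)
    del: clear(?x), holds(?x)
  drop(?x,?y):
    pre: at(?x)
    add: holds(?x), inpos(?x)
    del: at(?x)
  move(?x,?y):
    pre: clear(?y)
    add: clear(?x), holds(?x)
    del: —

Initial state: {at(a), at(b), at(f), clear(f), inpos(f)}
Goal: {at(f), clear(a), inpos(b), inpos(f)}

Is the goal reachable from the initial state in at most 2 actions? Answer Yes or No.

Yes

1. drop(b,a)  →  {at(a), at(f), clear(f), holds(b), inpos(b), inpos(f)}
2. move(a,f)  →  {at(a), at(f), clear(a), clear(f), holds(a), holds(b), inpos(b), inpos(f)}
optimal plan length = 2; 2 ≤ 2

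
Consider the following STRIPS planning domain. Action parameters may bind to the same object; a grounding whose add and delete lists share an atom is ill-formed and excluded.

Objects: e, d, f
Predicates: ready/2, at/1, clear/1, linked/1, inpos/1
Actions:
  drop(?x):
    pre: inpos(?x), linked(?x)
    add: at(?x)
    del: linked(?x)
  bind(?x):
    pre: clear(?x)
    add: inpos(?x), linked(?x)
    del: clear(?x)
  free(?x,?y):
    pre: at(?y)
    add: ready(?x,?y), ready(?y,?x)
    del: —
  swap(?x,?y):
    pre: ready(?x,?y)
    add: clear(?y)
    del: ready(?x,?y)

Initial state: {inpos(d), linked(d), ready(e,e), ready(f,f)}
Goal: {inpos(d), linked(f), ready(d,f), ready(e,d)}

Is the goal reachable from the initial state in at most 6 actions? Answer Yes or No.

Yes

1. drop(d)  →  {at(d), inpos(d), ready(e,e), ready(f,f)}
2. free(e,d)  →  {at(d), inpos(d), ready(d,e), ready(e,d), ready(e,e), ready(f,f)}
3. free(f,d)  →  {at(d), inpos(d), ready(d,e), ready(d,f), ready(e,d), ready(e,e), ready(f,d), ready(f,f)}
4. swap(f,f)  →  {at(d), clear(f), inpos(d), ready(d,e), ready(d,f), ready(e,d), ready(e,e), ready(f,d)}
5. bind(f)  →  {at(d), inpos(d), inpos(f), linked(f), ready(d,e), ready(d,f), ready(e,d), ready(e,e), ready(f,d)}
optimal plan length = 5; 5 ≤ 6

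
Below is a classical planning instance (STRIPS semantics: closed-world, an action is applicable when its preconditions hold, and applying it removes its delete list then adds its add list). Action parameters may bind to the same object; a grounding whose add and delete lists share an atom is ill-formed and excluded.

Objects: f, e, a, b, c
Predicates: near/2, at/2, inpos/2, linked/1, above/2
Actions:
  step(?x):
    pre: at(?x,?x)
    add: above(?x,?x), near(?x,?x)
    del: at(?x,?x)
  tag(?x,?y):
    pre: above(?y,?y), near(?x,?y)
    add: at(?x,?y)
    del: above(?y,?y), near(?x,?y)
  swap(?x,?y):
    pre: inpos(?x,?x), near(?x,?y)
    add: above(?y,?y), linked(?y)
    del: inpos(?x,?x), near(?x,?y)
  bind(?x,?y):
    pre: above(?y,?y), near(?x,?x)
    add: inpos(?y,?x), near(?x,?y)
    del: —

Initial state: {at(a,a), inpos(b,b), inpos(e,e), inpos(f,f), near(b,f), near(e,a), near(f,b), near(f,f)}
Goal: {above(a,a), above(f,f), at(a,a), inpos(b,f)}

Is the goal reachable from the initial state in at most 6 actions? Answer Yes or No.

Yes

1. swap(f,b)  →  {above(b,b), at(a,a), inpos(b,b), inpos(e,e), linked(b), near(b,f), near(e,a), near(f,f)}
2. swap(e,a)  →  {above(a,a), above(b,b), at(a,a), inpos(b,b), linked(a), linked(b), near(b,f), near(f,f)}
3. swap(b,f)  →  {above(a,a), above(b,b), above(f,f), at(a,a), linked(a), linked(b), linked(f), near(f,f)}
4. bind(f,b)  →  {above(a,a), above(b,b), above(f,f), at(a,a), inpos(b,f), linked(a), linked(b), linked(f), near(f,b), near(f,f)}
optimal plan length = 4; 4 ≤ 6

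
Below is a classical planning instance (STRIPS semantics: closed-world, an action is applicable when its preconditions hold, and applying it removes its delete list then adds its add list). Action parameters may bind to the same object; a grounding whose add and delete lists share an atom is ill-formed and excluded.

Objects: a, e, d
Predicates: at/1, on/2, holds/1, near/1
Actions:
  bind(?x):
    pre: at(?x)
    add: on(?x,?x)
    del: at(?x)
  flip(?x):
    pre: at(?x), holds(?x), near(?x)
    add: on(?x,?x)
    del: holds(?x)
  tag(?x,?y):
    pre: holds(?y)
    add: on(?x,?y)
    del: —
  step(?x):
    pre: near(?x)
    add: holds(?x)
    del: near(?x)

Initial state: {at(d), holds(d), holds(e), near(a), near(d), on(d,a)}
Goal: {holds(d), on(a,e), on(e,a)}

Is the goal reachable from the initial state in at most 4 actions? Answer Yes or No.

1. tag(a,e)  →  {at(d), holds(d), holds(e), near(a), near(d), on(a,e), on(d,a)}
2. step(a)  →  {at(d), holds(a), holds(d), holds(e), near(d), on(a,e), on(d,a)}
3. tag(e,a)  →  {at(d), holds(a), holds(d), holds(e), near(d), on(a,e), on(d,a), on(e,a)}
optimal plan length = 3; 3 ≤ 4

Yes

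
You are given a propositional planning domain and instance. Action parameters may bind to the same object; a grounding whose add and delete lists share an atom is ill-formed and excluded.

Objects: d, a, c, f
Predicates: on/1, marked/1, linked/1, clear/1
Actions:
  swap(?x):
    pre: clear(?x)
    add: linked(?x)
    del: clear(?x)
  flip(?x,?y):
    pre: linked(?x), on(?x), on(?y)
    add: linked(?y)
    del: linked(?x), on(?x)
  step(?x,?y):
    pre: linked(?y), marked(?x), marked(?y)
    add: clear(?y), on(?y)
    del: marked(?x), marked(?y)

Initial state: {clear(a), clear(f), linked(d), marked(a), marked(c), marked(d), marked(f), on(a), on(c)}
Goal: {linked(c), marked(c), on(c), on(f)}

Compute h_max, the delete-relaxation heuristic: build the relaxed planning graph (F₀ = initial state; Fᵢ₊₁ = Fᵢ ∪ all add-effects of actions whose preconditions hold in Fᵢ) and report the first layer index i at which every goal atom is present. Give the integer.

2

F0 = init (9 atoms)
F1 = F0 ∪ {clear(d), linked(a), linked(f), on(d)}  (13 atoms)
F2 = F1 ∪ {linked(c), on(f)}  (15 atoms)
goal ⊆ F2  ⇒  h_max = 2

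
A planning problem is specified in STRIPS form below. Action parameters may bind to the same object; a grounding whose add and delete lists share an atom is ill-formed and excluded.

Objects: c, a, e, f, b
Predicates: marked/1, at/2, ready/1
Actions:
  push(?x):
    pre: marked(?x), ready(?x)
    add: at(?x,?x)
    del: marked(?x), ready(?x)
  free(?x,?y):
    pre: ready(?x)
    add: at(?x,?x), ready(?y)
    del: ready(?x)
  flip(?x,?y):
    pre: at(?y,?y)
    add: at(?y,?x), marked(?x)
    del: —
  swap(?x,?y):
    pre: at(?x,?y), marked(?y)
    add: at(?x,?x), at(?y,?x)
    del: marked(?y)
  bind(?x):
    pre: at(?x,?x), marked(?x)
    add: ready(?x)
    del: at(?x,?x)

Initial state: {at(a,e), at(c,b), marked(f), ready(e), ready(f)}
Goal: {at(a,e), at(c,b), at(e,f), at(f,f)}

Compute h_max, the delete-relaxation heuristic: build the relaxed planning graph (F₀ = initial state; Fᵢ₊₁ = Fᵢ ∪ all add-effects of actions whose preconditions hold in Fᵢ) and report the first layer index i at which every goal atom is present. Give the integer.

2

F0 = init (5 atoms)
F1 = F0 ∪ {at(e,e), at(f,f), ready(a), ready(b), ready(c)}  (10 atoms)
F2 = F1 ∪ {at(a,a), at(b,b), at(c,c), at(e,a), at(e,b), at(e,c), at(e,f), at(f,a), at(f,b), at(f,c), at(f,e), marked(a), marked(b), marked(c), marked(e)}  (25 atoms)
goal ⊆ F2  ⇒  h_max = 2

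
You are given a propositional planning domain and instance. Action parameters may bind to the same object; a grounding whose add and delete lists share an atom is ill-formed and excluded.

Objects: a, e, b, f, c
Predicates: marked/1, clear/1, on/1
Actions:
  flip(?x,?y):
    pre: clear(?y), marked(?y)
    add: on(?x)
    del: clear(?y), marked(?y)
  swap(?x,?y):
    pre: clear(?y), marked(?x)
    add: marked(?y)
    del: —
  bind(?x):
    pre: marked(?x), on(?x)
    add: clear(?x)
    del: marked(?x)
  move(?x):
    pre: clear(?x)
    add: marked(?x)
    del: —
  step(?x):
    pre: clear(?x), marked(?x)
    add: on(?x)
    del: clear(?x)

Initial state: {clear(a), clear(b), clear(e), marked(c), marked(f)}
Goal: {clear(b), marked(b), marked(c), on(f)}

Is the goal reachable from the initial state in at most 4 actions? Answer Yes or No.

1. swap(f,a)  →  {clear(a), clear(b), clear(e), marked(a), marked(c), marked(f)}
2. flip(f,a)  →  {clear(b), clear(e), marked(c), marked(f), on(f)}
3. swap(f,b)  →  {clear(b), clear(e), marked(b), marked(c), marked(f), on(f)}
optimal plan length = 3; 3 ≤ 4

Yes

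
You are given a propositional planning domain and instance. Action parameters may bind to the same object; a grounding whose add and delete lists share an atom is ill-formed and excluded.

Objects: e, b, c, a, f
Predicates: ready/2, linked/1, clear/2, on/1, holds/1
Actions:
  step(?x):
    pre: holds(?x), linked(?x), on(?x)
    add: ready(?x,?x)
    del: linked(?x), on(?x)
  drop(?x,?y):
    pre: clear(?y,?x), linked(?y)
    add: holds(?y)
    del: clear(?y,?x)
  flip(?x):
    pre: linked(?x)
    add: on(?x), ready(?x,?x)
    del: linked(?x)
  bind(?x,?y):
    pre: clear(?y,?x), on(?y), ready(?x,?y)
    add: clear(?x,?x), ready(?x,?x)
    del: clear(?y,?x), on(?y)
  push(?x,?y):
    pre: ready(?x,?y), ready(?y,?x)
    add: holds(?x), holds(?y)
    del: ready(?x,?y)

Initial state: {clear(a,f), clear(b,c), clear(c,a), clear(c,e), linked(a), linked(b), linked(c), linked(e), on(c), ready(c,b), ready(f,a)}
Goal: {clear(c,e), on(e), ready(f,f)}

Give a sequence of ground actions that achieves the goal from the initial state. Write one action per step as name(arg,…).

flip(e); flip(a); bind(f,a)

1. flip(e)  →  {clear(a,f), clear(b,c), clear(c,a), clear(c,e), linked(a), linked(b), linked(c), on(c), on(e), ready(c,b), ready(e,e), ready(f,a)}
2. flip(a)  →  {clear(a,f), clear(b,c), clear(c,a), clear(c,e), linked(b), linked(c), on(a), on(c), on(e), ready(a,a), ready(c,b), ready(e,e), ready(f,a)}
3. bind(f,a)  →  {clear(b,c), clear(c,a), clear(c,e), clear(f,f), linked(b), linked(c), on(c), on(e), ready(a,a), ready(c,b), ready(e,e), ready(f,a), ready(f,f)}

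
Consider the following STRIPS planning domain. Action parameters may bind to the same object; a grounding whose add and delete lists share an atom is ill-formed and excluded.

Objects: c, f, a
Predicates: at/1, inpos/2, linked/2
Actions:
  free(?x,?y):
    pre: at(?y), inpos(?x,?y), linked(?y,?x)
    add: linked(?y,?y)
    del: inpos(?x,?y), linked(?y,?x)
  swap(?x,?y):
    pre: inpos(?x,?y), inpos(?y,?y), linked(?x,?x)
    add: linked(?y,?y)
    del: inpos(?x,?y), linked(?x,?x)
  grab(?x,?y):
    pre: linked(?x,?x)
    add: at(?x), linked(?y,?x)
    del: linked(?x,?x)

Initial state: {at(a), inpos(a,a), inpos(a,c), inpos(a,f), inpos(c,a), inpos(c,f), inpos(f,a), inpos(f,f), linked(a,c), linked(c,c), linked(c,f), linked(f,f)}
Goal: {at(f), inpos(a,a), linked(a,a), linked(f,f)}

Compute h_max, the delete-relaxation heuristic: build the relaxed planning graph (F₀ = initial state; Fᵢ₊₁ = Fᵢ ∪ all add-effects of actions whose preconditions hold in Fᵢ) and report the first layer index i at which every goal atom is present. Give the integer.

F0 = init (12 atoms)
F1 = F0 ∪ {at(c), at(f), linked(a,a), linked(a,f), linked(f,c)}  (17 atoms)
goal ⊆ F1  ⇒  h_max = 1

1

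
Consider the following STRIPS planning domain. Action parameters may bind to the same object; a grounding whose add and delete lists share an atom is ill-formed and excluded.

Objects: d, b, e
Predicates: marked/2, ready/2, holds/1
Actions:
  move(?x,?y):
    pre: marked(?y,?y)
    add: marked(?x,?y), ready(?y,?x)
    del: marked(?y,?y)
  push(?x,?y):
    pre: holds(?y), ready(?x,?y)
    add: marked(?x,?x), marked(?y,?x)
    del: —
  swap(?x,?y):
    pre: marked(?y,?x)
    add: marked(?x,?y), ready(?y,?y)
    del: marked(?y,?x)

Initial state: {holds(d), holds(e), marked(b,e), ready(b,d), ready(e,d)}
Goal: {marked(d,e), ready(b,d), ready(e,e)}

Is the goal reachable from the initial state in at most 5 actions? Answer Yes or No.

1. push(e,d)  →  {holds(d), holds(e), marked(b,e), marked(d,e), marked(e,e), ready(b,d), ready(e,d)}
2. swap(e,d)  →  {holds(d), holds(e), marked(b,e), marked(e,d), marked(e,e), ready(b,d), ready(d,d), ready(e,d)}
3. swap(d,e)  →  {holds(d), holds(e), marked(b,e), marked(d,e), marked(e,e), ready(b,d), ready(d,d), ready(e,d), ready(e,e)}
optimal plan length = 3; 3 ≤ 5

Yes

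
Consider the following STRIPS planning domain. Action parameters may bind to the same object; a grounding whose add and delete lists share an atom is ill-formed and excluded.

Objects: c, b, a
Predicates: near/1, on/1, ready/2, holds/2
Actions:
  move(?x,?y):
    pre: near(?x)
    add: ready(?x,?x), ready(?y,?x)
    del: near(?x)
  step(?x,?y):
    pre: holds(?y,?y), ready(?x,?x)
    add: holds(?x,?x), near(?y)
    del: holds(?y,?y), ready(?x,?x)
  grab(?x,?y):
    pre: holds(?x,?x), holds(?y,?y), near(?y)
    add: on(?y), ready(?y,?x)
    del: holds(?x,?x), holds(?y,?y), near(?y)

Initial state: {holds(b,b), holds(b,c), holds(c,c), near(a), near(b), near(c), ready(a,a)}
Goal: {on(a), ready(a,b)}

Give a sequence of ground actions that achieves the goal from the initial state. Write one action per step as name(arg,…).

1. step(a,c)  →  {holds(a,a), holds(b,b), holds(b,c), near(a), near(b), near(c)}
2. grab(b,a)  →  {holds(b,c), near(b), near(c), on(a), ready(a,b)}

step(a,c); grab(b,a)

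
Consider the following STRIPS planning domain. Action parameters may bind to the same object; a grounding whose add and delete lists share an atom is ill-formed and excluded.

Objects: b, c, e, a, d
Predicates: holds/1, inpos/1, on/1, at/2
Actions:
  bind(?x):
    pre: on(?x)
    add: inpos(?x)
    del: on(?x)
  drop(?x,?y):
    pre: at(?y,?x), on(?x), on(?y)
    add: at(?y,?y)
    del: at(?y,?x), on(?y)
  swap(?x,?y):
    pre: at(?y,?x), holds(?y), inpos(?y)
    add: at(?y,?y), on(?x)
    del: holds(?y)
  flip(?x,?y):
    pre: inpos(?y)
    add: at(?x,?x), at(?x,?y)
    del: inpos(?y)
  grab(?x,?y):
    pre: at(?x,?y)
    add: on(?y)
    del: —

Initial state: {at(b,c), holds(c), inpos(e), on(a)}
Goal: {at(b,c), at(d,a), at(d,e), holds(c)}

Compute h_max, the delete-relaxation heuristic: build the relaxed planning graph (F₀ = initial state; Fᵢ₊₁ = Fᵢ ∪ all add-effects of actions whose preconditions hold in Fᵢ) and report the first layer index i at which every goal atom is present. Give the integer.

F0 = init (4 atoms)
F1 = F0 ∪ {at(a,a), at(a,e), at(b,b), at(b,e), at(c,c), at(c,e), at(d,d), at(d,e), at(e,e), inpos(a), on(c)}  (15 atoms)
F2 = F1 ∪ {at(b,a), at(c,a), at(d,a), at(e,a), inpos(c), on(b), on(d), on(e)}  (23 atoms)
goal ⊆ F2  ⇒  h_max = 2

2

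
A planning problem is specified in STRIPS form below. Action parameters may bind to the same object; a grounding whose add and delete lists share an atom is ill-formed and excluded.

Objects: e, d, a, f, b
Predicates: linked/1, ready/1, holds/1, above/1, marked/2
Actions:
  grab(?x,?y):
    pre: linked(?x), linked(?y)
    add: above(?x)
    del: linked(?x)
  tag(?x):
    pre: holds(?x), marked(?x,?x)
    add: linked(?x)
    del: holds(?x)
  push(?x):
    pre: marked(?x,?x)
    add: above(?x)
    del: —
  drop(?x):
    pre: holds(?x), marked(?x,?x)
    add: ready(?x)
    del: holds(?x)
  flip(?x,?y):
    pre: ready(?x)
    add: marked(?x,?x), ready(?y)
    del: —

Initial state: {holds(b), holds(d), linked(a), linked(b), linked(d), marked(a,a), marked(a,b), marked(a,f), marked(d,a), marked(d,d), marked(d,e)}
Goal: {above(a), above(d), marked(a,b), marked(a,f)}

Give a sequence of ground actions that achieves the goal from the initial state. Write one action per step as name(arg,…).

grab(d,d); grab(a,a)

1. grab(d,d)  →  {above(d), holds(b), holds(d), linked(a), linked(b), marked(a,a), marked(a,b), marked(a,f), marked(d,a), marked(d,d), marked(d,e)}
2. grab(a,a)  →  {above(a), above(d), holds(b), holds(d), linked(b), marked(a,a), marked(a,b), marked(a,f), marked(d,a), marked(d,d), marked(d,e)}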